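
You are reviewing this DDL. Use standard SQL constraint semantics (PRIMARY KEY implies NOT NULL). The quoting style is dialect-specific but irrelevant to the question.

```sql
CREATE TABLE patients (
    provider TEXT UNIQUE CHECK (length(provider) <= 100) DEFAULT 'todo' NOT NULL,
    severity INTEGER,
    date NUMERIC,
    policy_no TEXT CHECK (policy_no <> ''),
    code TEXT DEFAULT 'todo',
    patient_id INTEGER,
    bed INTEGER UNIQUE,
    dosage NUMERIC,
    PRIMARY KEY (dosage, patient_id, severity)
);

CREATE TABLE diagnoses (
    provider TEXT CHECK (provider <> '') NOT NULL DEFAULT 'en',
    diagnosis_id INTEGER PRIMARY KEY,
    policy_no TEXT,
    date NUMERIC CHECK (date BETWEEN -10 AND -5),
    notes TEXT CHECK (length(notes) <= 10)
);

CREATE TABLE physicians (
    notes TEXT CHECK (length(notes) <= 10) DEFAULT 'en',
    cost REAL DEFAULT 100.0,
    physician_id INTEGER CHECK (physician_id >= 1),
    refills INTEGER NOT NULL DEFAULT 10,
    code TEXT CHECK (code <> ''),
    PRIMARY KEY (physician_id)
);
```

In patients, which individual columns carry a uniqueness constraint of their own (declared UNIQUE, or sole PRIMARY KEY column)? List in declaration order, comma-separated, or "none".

provider, bed

- provider: declared UNIQUE → unique.
- severity: part of a composite PRIMARY KEY — only the tuple is unique, not this column on its own.
- date: no UNIQUE or single-column PK constraint.
- policy_no: no UNIQUE or single-column PK constraint.
- code: no UNIQUE or single-column PK constraint.
- patient_id: part of a composite PRIMARY KEY — only the tuple is unique, not this column on its own.
- bed: declared UNIQUE → unique.
- dosage: part of a composite PRIMARY KEY — only the tuple is unique, not this column on its own.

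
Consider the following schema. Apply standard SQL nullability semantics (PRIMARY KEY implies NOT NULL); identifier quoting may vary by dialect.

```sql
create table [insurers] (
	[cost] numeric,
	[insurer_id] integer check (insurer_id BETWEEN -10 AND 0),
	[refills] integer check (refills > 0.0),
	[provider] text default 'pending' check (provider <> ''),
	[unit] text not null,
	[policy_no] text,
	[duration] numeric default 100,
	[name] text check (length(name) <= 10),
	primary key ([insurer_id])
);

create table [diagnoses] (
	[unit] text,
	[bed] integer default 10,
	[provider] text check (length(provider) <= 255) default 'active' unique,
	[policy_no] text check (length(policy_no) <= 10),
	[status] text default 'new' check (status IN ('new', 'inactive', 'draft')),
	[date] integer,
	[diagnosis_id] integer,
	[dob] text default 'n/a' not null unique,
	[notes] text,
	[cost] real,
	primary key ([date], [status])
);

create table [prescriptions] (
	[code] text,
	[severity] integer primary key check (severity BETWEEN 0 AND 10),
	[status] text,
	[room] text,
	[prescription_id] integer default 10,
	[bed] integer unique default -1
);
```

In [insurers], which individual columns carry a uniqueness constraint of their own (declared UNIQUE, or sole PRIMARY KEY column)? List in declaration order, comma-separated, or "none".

- cost: no UNIQUE or single-column PK constraint.
- insurer_id: single-column PRIMARY KEY → unique.
- refills: no UNIQUE or single-column PK constraint.
- provider: no UNIQUE or single-column PK constraint.
- unit: no UNIQUE or single-column PK constraint.
- policy_no: no UNIQUE or single-column PK constraint.
- duration: no UNIQUE or single-column PK constraint.
- name: no UNIQUE or single-column PK constraint.

insurer_id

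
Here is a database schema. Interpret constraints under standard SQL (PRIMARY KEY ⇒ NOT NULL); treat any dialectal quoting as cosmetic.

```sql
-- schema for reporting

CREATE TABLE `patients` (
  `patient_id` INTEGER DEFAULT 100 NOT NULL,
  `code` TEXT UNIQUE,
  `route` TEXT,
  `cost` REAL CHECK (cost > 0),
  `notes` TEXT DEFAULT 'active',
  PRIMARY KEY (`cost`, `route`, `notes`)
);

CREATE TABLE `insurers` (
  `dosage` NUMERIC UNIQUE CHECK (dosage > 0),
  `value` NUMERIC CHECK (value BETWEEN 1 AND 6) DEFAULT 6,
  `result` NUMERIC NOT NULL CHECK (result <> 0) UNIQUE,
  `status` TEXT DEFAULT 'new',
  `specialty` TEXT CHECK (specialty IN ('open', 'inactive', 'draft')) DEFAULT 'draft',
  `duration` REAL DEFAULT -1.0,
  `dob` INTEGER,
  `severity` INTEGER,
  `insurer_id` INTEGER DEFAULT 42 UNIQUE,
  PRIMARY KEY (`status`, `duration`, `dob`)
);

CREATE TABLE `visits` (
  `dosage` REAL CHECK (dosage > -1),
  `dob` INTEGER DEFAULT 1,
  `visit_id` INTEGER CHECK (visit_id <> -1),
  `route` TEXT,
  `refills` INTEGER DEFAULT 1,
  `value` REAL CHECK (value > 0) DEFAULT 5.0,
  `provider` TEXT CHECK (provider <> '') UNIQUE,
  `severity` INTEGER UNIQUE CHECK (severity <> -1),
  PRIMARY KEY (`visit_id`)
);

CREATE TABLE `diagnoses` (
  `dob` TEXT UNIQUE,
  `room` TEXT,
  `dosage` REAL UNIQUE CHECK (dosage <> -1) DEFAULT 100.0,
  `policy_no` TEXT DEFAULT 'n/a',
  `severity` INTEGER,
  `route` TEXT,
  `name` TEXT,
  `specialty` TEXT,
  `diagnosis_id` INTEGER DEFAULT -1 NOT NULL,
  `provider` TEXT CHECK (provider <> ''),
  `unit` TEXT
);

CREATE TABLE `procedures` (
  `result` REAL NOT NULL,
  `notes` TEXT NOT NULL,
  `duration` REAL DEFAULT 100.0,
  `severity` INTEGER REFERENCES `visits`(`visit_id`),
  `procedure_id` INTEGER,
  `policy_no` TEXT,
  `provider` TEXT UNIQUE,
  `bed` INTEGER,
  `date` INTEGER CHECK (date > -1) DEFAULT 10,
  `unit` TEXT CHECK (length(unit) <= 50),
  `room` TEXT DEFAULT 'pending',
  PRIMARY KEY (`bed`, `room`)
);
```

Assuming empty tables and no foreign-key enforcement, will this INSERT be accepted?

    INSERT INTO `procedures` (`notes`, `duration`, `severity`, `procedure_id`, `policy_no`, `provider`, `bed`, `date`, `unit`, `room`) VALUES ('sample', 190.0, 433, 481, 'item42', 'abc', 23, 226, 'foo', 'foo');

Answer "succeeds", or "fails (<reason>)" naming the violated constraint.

fails (NOT NULL on result)

result is omitted from the column list and has no DEFAULT, so it would receive NULL.
But result is declared NOT NULL.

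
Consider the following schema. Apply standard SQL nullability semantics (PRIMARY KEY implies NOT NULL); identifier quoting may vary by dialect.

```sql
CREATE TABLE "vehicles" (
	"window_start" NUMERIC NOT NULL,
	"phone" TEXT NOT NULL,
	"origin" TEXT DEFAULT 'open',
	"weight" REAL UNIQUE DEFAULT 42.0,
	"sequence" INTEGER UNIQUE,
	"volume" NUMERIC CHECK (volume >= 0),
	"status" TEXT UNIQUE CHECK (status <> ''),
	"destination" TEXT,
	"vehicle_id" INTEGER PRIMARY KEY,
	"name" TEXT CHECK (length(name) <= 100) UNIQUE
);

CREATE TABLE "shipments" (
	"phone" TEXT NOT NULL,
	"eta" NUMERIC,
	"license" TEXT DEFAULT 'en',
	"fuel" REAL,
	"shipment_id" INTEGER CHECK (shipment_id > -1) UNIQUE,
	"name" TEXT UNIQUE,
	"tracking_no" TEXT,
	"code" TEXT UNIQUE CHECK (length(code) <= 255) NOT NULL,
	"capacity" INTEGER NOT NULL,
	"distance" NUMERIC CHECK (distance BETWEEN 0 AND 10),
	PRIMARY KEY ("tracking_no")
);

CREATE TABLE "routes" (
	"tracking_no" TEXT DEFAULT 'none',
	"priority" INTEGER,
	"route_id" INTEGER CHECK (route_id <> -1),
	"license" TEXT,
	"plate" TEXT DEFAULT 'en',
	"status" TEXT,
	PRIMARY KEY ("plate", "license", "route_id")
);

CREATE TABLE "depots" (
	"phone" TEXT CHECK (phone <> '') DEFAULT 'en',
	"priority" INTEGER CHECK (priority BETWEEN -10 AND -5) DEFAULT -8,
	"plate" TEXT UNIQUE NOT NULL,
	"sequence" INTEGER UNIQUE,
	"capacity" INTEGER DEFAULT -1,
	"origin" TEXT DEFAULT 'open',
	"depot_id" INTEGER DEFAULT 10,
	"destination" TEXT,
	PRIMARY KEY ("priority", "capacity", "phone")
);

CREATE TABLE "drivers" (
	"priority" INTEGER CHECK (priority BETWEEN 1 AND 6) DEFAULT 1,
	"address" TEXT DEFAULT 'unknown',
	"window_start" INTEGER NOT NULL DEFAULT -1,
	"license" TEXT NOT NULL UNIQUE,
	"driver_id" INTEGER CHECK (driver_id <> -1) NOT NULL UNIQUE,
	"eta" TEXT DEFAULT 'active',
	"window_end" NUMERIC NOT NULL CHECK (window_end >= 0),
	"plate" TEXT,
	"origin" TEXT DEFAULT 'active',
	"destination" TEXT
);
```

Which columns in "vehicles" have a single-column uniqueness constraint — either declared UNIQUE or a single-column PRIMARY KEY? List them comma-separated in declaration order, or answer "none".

weight, sequence, status, vehicle_id, name

- window_start: no UNIQUE or single-column PK constraint.
- phone: no UNIQUE or single-column PK constraint.
- origin: no UNIQUE or single-column PK constraint.
- weight: declared UNIQUE → unique.
- sequence: declared UNIQUE → unique.
- volume: no UNIQUE or single-column PK constraint.
- status: declared UNIQUE → unique.
- destination: no UNIQUE or single-column PK constraint.
- vehicle_id: single-column PRIMARY KEY → unique.
- name: declared UNIQUE → unique.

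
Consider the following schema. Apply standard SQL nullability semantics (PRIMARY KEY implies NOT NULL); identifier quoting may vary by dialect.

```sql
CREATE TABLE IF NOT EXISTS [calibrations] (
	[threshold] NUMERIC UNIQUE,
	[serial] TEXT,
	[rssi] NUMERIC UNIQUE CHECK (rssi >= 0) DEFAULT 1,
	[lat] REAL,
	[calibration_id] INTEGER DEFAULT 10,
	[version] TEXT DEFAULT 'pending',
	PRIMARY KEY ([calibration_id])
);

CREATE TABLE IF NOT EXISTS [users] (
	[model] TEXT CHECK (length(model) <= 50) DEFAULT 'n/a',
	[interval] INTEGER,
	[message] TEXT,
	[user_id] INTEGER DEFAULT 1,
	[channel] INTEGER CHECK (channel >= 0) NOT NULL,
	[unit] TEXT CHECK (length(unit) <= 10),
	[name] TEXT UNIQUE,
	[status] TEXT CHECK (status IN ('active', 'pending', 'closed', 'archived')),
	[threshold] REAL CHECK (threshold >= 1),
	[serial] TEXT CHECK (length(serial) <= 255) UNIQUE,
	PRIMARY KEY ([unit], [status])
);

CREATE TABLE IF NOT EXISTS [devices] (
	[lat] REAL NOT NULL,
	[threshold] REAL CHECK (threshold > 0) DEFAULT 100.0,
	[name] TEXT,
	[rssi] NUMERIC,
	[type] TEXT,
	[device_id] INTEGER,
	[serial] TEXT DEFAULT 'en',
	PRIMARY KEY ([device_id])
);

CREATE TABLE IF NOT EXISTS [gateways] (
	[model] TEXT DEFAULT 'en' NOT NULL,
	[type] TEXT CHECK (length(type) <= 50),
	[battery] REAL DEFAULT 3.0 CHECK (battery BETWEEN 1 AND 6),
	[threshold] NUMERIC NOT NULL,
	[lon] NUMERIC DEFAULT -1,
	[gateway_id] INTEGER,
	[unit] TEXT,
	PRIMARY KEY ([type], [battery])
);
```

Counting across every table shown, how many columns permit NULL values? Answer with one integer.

20

calibrations: 5 nullable (threshold, serial, rssi, lat, version — PK (calibration_id) and explicit NOT NULL columns excluded).
users: 7 nullable (model, interval, message, user_id, name, threshold, serial — PK (unit, status) and explicit NOT NULL columns excluded).
devices: 5 nullable (threshold, name, rssi, type, serial — PK (device_id) and explicit NOT NULL columns excluded).
gateways: 3 nullable (lon, gateway_id, unit — PK (type, battery) and explicit NOT NULL columns excluded).
Total: 5 + 7 + 5 + 3 = 20.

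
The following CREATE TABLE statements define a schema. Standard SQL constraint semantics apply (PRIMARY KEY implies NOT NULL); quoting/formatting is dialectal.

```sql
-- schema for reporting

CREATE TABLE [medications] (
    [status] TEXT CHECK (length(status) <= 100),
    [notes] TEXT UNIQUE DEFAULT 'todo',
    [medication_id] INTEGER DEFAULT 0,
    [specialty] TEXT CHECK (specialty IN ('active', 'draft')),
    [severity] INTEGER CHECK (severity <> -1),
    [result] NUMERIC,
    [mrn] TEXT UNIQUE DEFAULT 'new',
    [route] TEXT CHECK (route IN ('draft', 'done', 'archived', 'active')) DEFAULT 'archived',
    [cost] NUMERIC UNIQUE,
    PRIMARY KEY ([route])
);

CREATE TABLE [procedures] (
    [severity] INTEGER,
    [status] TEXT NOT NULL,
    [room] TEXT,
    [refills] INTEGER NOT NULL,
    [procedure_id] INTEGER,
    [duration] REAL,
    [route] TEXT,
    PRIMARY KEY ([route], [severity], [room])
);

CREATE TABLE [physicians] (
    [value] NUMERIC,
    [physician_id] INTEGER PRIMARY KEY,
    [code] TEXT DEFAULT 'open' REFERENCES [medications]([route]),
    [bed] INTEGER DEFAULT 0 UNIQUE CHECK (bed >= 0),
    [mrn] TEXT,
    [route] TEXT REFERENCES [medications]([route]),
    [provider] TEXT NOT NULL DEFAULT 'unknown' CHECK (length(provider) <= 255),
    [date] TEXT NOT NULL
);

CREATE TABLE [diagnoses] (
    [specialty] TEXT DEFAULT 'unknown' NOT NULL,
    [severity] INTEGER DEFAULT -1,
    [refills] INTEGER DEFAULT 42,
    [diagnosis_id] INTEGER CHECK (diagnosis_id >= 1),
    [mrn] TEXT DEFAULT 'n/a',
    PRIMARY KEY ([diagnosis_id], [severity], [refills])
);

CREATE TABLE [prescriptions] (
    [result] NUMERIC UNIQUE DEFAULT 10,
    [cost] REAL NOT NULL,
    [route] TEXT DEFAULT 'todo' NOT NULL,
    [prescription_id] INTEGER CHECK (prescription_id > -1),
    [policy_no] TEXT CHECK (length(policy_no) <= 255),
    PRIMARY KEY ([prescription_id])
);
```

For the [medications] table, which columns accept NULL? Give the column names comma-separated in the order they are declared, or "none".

status, notes, medication_id, specialty, severity, result, mrn, cost

- status: CHECK does not forbid NULL (a CHECK constraint passes when its expression is NULL) → nullable.
- notes: UNIQUE does not imply NOT NULL → nullable.
- medication_id: DEFAULT only fills an omitted column; an explicit NULL is still allowed → nullable.
- specialty: CHECK does not forbid NULL (a CHECK constraint passes when its expression is NULL) → nullable.
- severity: CHECK does not forbid NULL (a CHECK constraint passes when its expression is NULL) → nullable.
- result: no NOT NULL constraint applies → nullable.
- mrn: UNIQUE does not imply NOT NULL → nullable.
- route: part of the PRIMARY KEY, which implies NOT NULL → not nullable.
- cost: UNIQUE does not imply NOT NULL → nullable.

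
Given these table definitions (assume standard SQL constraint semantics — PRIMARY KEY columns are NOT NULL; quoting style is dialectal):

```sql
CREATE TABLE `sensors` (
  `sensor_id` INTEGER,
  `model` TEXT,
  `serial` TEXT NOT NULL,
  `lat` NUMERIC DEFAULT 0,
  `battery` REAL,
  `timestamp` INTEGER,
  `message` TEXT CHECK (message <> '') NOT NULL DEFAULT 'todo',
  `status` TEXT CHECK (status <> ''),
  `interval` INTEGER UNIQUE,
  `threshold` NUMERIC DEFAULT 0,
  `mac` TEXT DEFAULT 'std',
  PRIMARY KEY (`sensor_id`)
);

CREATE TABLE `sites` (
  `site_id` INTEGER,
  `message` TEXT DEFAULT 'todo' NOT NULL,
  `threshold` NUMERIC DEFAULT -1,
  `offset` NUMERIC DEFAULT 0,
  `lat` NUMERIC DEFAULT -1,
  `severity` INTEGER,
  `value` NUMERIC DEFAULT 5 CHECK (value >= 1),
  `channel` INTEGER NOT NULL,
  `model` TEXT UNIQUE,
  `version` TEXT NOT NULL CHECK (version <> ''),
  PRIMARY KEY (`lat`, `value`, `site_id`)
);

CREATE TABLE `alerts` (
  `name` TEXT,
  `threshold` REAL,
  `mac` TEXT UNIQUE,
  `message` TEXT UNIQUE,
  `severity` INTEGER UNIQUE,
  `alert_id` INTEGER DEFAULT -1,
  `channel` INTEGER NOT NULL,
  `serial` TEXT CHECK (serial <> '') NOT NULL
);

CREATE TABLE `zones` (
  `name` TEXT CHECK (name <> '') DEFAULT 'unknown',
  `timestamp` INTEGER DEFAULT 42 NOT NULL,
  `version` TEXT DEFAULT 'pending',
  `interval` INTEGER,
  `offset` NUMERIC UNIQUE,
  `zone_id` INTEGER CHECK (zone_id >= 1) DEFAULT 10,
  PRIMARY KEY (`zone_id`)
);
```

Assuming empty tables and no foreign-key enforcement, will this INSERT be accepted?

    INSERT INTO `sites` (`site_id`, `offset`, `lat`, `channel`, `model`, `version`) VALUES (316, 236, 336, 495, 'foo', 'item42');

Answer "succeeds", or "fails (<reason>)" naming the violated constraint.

succeeds

NOT NULL columns: channel is supplied; lat is supplied; message defaults to 'todo'; site_id is supplied; value defaults to 5; version is supplied.
CHECK constraints: 'item42' satisfies (version <> '').
No constraint is violated.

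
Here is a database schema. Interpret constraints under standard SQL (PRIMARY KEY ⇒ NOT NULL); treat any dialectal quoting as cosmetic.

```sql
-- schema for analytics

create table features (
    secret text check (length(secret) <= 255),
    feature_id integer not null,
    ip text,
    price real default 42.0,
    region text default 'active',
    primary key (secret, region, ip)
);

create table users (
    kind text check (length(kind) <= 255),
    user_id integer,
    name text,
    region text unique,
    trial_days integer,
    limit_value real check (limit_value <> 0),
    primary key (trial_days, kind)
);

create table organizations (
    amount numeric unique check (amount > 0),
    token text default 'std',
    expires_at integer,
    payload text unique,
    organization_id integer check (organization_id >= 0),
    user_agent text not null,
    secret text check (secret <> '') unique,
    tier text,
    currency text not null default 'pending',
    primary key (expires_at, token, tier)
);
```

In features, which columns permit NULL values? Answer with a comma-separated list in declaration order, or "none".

price

- secret: part of the PRIMARY KEY, which implies NOT NULL → not nullable.
- feature_id: declared NOT NULL → not nullable.
- ip: part of the PRIMARY KEY, which implies NOT NULL → not nullable.
- price: DEFAULT only fills an omitted column; an explicit NULL is still allowed → nullable.
- region: part of the PRIMARY KEY, which implies NOT NULL → not nullable.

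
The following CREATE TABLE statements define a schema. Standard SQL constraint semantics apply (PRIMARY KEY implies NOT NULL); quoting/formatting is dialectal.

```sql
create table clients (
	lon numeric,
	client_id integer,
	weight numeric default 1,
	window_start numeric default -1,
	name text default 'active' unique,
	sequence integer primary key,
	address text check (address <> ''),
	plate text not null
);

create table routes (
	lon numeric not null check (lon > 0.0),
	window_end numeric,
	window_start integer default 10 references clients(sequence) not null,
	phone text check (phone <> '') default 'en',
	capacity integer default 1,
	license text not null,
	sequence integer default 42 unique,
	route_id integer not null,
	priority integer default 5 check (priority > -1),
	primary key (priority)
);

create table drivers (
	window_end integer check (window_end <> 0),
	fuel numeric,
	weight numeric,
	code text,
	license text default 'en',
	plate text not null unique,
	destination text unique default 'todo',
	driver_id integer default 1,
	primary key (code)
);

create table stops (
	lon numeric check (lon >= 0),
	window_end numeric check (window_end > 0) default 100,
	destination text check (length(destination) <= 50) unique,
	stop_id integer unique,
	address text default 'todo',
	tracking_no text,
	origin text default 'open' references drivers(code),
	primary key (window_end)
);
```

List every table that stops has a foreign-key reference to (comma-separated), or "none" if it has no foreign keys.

- origin REFERENCES drivers(code).

drivers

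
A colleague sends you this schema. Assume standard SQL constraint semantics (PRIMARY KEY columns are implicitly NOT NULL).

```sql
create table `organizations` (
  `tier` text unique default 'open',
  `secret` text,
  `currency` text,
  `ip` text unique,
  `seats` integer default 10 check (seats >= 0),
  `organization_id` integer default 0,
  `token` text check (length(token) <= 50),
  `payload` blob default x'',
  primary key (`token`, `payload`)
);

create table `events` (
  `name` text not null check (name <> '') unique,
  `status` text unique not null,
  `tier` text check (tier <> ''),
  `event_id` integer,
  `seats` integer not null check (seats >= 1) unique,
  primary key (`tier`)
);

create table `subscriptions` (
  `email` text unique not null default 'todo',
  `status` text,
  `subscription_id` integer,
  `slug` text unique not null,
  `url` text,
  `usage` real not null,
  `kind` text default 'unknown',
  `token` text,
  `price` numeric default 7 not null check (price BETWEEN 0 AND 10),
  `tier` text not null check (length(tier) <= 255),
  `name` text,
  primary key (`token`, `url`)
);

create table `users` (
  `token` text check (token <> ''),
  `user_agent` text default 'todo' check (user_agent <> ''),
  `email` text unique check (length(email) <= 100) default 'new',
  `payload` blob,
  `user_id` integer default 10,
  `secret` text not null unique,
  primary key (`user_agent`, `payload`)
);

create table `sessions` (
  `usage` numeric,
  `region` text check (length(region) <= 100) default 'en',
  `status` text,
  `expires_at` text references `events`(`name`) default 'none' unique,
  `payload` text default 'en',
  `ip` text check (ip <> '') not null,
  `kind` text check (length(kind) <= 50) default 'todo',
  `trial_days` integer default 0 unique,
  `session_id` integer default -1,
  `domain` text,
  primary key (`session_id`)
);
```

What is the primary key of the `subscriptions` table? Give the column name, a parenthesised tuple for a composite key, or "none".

A table-level PRIMARY KEY clause names 2 columns: token, url.
This is a composite key — the combination is unique, not each column individually.

(token, url)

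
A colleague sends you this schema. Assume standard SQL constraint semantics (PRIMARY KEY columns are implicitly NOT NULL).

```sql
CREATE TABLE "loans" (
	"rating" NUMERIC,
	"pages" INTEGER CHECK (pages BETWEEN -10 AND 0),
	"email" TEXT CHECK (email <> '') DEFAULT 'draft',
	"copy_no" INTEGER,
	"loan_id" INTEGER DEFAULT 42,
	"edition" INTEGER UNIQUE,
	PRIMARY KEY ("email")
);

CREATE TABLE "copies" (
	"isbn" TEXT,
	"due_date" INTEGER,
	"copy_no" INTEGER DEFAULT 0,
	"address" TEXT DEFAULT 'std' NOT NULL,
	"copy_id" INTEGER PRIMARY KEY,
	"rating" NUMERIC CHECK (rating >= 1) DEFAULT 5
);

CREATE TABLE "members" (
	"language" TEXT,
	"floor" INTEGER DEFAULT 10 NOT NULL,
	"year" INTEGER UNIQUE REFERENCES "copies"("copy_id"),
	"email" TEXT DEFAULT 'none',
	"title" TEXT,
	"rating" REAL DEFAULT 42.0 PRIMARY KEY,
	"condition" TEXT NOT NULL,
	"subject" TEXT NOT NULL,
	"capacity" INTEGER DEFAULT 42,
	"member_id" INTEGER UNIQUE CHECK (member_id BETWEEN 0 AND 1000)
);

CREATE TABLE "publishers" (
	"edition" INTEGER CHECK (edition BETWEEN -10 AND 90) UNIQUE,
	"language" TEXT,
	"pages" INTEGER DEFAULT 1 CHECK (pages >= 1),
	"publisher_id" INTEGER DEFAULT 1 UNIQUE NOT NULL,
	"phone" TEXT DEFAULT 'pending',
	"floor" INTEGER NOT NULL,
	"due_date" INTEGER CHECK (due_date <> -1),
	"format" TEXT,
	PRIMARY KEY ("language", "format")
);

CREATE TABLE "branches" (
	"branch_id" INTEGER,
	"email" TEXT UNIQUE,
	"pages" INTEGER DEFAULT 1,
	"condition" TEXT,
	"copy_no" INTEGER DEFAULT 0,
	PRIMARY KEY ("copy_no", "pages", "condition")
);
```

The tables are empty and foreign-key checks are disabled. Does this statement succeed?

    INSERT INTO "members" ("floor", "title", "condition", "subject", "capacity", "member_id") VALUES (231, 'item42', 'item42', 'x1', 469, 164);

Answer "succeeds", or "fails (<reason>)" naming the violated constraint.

NOT NULL columns: condition is supplied; floor is supplied; rating defaults to 42.0; subject is supplied.
CHECK constraints: 164 satisfies (member_id BETWEEN 0 AND 1000).
No constraint is violated.

succeeds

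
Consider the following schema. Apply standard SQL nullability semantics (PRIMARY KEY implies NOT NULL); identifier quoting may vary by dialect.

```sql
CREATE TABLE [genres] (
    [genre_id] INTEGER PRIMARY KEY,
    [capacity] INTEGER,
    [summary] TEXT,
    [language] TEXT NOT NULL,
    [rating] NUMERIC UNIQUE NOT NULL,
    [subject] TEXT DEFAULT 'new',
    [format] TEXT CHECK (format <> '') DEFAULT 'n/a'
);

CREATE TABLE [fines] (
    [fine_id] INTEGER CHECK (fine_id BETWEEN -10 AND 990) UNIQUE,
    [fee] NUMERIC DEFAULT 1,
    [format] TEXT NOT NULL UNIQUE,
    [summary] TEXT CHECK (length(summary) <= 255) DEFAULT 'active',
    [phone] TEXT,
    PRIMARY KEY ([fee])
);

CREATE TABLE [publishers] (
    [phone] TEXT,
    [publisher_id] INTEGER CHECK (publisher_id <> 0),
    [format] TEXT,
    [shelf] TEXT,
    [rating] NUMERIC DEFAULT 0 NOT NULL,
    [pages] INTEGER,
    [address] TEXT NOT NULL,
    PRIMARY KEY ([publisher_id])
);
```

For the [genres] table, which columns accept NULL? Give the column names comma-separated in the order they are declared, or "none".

- genre_id: part of the PRIMARY KEY, which implies NOT NULL → not nullable.
- capacity: no NOT NULL constraint applies → nullable.
- summary: no NOT NULL constraint applies → nullable.
- language: declared NOT NULL → not nullable.
- rating: declared NOT NULL → not nullable.
- subject: DEFAULT only fills an omitted column; an explicit NULL is still allowed → nullable.
- format: CHECK does not forbid NULL (a CHECK constraint passes when its expression is NULL) → nullable.

capacity, summary, subject, format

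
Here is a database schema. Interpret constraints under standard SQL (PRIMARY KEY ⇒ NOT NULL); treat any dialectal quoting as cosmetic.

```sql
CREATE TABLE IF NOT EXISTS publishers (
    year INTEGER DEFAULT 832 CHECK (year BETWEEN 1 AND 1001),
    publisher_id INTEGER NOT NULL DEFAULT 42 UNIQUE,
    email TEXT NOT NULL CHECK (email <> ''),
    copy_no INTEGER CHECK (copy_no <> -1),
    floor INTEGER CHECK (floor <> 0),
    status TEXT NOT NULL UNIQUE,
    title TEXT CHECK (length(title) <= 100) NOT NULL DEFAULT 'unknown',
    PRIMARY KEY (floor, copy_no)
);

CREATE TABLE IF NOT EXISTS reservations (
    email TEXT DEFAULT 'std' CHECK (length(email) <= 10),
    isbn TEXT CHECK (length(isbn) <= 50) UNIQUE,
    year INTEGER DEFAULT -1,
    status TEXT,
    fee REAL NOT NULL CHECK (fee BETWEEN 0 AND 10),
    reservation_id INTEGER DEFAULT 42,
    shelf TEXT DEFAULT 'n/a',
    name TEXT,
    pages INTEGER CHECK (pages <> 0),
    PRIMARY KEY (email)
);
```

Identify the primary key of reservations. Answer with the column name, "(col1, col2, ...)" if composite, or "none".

email is declared PRIMARY KEY as a table-level PRIMARY KEY clause.

email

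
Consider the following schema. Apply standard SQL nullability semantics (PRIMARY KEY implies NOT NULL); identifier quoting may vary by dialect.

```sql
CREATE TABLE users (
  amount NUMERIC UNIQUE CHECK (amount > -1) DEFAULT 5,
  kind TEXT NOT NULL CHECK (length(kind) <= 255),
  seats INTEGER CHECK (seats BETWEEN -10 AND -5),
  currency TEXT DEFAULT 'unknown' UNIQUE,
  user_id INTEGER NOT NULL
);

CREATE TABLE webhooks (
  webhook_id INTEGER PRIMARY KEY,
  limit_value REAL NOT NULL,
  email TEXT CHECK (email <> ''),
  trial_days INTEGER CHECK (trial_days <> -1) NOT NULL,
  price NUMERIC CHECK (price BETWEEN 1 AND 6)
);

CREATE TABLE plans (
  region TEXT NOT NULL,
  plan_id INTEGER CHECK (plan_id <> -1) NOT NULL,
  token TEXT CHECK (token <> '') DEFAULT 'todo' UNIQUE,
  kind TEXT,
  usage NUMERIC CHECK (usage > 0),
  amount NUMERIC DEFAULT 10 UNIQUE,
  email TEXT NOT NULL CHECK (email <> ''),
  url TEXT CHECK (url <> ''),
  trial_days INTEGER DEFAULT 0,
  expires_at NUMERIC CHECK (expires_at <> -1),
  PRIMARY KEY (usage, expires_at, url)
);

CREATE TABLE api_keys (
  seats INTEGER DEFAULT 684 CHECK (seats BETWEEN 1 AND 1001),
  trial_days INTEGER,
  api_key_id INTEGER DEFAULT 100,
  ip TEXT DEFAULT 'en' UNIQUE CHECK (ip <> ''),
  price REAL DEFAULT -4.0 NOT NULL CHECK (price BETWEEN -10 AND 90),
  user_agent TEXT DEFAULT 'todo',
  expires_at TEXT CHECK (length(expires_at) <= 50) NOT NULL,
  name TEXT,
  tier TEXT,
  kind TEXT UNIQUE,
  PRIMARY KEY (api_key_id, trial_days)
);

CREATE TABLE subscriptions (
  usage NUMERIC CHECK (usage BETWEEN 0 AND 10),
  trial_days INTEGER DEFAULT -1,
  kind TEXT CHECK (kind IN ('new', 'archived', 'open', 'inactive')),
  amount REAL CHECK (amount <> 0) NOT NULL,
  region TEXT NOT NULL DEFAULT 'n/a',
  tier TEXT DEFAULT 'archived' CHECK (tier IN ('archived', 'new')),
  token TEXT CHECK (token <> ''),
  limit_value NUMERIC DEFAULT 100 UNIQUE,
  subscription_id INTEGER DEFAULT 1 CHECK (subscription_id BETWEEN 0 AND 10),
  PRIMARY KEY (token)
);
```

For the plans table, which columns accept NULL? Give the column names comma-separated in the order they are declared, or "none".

token, kind, amount, trial_days

- region: declared NOT NULL → not nullable.
- plan_id: declared NOT NULL → not nullable.
- token: CHECK does not forbid NULL (a CHECK constraint passes when its expression is NULL) → nullable.
- kind: no NOT NULL constraint applies → nullable.
- usage: part of the PRIMARY KEY, which implies NOT NULL → not nullable.
- amount: UNIQUE does not imply NOT NULL → nullable.
- email: declared NOT NULL → not nullable.
- url: part of the PRIMARY KEY, which implies NOT NULL → not nullable.
- trial_days: DEFAULT only fills an omitted column; an explicit NULL is still allowed → nullable.
- expires_at: part of the PRIMARY KEY, which implies NOT NULL → not nullable.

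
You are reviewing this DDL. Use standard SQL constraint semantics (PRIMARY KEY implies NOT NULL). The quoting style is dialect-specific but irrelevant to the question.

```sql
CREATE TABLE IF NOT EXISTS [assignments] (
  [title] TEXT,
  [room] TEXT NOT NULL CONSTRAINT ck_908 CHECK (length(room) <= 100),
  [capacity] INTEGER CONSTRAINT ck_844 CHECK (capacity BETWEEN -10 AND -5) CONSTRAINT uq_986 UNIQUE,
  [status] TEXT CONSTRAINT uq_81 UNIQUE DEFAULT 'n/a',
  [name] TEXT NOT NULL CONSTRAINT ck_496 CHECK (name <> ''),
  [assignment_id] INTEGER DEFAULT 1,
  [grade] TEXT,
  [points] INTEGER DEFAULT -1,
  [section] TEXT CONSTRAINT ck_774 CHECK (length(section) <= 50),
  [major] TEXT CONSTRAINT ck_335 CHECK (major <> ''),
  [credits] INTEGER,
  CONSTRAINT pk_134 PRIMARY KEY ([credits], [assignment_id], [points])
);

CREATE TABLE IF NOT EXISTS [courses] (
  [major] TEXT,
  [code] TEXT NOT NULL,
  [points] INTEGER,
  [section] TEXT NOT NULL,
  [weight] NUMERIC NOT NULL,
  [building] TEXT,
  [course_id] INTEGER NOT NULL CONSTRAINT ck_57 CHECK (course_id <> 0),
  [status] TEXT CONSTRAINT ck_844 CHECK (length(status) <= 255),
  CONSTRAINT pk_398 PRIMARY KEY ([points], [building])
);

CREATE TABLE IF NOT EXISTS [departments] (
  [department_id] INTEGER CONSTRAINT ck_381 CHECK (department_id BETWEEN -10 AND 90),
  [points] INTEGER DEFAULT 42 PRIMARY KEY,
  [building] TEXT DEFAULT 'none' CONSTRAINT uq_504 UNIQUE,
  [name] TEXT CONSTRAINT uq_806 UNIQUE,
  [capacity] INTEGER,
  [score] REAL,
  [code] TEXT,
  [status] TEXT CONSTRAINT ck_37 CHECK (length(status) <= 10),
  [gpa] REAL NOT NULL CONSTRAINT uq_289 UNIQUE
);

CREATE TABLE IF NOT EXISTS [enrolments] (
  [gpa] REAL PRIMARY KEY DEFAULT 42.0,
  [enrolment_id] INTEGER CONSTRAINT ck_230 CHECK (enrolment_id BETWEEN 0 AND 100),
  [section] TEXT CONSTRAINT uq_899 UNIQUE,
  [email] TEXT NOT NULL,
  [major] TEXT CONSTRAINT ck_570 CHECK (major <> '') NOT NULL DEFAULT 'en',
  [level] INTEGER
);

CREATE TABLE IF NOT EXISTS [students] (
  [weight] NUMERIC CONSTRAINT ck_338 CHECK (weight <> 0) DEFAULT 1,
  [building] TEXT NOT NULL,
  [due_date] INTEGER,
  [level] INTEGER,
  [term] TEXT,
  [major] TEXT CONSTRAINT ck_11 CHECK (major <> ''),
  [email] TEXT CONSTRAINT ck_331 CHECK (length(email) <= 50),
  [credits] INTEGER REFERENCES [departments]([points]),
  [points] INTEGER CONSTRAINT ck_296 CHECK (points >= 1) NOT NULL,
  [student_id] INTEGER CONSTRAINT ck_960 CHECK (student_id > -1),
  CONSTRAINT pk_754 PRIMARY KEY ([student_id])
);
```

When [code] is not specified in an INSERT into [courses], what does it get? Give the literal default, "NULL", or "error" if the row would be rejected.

error

code has no DEFAULT clause.
Omitting it would insert NULL, but it is declared NOT NULL, so the INSERT fails.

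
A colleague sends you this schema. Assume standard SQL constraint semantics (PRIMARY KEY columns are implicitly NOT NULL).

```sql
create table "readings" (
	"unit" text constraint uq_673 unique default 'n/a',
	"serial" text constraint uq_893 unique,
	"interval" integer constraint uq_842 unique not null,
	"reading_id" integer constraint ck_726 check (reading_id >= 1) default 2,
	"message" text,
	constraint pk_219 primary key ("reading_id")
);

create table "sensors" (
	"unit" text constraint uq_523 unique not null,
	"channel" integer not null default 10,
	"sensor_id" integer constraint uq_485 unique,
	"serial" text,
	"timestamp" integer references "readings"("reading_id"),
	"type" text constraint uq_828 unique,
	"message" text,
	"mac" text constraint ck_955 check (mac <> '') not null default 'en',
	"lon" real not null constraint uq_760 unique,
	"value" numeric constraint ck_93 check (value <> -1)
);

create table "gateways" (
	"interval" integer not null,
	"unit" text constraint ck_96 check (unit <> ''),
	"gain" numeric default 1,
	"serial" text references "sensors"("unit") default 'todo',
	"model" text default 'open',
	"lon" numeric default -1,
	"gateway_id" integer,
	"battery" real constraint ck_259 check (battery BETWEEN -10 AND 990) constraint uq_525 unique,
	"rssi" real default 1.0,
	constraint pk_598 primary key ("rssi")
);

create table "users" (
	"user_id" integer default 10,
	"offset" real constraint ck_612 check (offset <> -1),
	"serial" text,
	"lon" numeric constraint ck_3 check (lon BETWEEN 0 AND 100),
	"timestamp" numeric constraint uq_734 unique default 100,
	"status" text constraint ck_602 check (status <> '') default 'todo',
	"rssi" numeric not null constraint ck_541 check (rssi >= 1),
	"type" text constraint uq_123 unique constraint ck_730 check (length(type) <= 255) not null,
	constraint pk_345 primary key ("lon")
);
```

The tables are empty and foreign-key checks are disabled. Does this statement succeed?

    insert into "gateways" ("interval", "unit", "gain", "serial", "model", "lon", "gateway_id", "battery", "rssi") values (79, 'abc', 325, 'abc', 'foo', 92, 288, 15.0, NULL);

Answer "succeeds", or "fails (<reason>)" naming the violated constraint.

fails (NOT NULL on rssi)

rssi is explicitly set to NULL, but rssi is part of the PRIMARY KEY (implied NOT NULL).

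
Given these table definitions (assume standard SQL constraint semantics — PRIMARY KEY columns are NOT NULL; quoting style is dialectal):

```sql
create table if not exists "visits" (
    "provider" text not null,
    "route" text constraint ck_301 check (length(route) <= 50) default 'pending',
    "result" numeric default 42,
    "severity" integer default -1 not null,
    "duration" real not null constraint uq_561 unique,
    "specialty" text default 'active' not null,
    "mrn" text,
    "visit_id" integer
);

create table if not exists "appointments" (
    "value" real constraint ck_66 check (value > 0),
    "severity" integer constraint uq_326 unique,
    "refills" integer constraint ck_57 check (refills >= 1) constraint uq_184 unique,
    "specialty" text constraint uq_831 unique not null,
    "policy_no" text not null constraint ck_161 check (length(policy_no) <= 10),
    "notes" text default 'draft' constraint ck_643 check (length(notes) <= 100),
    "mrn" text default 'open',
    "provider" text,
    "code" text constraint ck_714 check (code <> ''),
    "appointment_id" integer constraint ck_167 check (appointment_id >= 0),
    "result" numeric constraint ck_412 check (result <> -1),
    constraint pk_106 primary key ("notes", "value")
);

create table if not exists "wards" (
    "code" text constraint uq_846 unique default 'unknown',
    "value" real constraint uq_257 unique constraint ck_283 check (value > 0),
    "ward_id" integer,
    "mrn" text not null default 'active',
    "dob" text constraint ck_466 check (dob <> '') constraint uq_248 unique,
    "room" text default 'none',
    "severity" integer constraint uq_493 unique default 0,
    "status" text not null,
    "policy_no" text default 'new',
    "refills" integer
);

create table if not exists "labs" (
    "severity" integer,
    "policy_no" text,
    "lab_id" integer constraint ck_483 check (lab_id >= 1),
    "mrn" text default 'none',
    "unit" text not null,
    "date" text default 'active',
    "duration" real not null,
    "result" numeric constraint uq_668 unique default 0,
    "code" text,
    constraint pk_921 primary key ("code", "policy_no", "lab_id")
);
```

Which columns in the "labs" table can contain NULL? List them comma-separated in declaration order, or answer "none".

- severity: no NOT NULL constraint applies → nullable.
- policy_no: part of the PRIMARY KEY, which implies NOT NULL → not nullable.
- lab_id: part of the PRIMARY KEY, which implies NOT NULL → not nullable.
- mrn: DEFAULT only fills an omitted column; an explicit NULL is still allowed → nullable.
- unit: declared NOT NULL → not nullable.
- date: DEFAULT only fills an omitted column; an explicit NULL is still allowed → nullable.
- duration: declared NOT NULL → not nullable.
- result: UNIQUE does not imply NOT NULL → nullable.
- code: part of the PRIMARY KEY, which implies NOT NULL → not nullable.

severity, mrn, date, result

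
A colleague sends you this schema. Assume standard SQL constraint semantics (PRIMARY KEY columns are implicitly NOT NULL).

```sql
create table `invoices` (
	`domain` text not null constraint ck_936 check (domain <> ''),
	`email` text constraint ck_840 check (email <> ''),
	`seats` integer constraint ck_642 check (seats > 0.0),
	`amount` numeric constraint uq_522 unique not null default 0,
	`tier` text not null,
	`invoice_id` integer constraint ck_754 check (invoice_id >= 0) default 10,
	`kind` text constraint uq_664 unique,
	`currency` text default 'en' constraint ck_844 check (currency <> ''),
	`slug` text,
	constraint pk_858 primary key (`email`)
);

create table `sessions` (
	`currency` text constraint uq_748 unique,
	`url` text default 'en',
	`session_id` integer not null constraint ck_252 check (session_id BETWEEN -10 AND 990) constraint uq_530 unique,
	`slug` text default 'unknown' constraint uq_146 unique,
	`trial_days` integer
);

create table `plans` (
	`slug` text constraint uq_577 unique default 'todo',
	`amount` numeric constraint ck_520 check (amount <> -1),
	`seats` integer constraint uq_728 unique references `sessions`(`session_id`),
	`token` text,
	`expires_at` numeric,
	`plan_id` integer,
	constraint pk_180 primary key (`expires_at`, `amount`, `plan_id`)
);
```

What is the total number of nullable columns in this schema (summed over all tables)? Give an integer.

12

invoices: 5 nullable (seats, invoice_id, kind, currency, slug — PK (email) and explicit NOT NULL columns excluded).
sessions: 4 nullable (currency, url, slug, trial_days — PK none and explicit NOT NULL columns excluded).
plans: 3 nullable (slug, seats, token — PK (expires_at, amount, plan_id) and explicit NOT NULL columns excluded).
Total: 5 + 4 + 3 = 12.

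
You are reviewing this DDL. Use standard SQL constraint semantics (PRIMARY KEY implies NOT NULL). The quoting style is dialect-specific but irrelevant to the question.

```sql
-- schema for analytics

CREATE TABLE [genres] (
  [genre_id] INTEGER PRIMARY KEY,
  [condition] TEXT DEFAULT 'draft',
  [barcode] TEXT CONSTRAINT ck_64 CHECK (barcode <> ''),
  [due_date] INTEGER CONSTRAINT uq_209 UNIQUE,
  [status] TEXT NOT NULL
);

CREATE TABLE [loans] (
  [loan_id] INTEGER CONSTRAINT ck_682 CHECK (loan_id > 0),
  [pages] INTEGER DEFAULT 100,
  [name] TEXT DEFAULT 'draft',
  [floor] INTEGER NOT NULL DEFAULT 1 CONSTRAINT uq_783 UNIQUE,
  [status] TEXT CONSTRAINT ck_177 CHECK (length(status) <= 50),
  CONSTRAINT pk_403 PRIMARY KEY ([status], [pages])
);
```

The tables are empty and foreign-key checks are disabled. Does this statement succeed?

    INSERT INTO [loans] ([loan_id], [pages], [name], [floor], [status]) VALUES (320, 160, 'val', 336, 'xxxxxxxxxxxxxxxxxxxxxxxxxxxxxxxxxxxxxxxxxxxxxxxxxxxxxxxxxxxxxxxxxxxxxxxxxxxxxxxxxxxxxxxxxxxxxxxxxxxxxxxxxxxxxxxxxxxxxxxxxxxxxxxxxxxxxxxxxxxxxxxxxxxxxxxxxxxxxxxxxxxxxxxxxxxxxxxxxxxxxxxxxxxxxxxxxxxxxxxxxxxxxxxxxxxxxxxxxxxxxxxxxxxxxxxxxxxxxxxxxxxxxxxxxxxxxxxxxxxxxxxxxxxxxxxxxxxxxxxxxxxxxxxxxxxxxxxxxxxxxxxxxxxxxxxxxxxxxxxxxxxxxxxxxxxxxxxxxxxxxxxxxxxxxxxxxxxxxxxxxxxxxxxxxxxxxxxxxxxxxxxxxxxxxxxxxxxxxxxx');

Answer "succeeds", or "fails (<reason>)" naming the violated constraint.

The value 'xxxxxxxxxxxxxxxxxxxxxxxxxxxxxxxxxxxxxxxxxxxxxxxxxxxxxxxxxxxxxxxxxxxxxxxxxxxxxxxxxxxxxxxxxxxxxxxxxxxxxxxxxxxxxxxxxxxxxxxxxxxxxxxxxxxxxxxxxxxxxxxxxxxxxxxxxxxxxxxxxxxxxxxxxxxxxxxxxxxxxxxxxxxxxxxxxxxxxxxxxxxxxxxxxxxxxxxxxxxxxxxxxxxxxxxxxxxxxxxxxxxxxxxxxxxxxxxxxxxxxxxxxxxxxxxxxxxxxxxxxxxxxxxxxxxxxxxxxxxxxxxxxxxxxxxxxxxxxxxxxxxxxxxxxxxxxxxxxxxxxxxxxxxxxxxxxxxxxxxxxxxxxxxxxxxxxxxxxxxxxxxxxxxxxxxxxxxxxxxx' for status violates CHECK (length(status) <= 50).

fails (CHECK on status)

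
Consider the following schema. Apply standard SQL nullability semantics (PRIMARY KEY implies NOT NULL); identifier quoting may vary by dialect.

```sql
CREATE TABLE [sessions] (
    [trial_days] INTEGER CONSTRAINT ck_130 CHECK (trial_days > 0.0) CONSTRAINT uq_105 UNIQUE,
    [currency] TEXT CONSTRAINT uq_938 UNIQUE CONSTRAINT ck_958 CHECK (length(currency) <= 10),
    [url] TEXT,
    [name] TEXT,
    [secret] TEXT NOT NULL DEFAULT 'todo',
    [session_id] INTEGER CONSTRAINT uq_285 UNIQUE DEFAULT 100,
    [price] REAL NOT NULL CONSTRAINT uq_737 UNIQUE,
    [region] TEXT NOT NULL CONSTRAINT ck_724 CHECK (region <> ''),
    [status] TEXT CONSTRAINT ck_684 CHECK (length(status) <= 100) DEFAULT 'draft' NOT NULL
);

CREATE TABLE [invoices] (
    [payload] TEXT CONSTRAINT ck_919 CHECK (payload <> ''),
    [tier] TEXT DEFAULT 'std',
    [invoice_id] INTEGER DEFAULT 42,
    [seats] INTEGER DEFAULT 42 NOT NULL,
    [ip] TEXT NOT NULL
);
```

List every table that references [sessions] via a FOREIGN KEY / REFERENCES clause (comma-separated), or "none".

No REFERENCES clause anywhere in the schema names sessions.

none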